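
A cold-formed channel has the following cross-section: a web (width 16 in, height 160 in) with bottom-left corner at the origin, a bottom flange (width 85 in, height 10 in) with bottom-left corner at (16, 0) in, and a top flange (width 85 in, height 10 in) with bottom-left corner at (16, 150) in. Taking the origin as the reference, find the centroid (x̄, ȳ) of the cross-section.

web: A = 16 × 160 = 2560.00, centroid at (8.00, 80.00).
bottom flange: A = 85 × 10 = 850.00, centroid at (58.50, 5.00).
top flange: A = 85 × 10 = 850.00, centroid at (58.50, 155.00).
ΣA = 4260.00 in²
ΣAx̄ = (2560.00)(8.00) + (850.00)(58.50) + (850.00)(58.50) = 119930.00 in³
ΣAȳ = (2560.00)(80.00) + (850.00)(5.00) + (850.00)(155.00) = 340800.00 in³
x̄ = 119930.00 / 4260.00 = 28.15 in
ȳ = 340800.00 / 4260.00 = 80.00 in

x̄ = 28.15 in, ȳ = 80.00 in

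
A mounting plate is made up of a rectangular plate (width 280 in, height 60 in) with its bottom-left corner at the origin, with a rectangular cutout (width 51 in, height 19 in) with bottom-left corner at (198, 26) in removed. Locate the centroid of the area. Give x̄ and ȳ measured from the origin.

plate: A = 280 × 60 = 16800.00, centroid at (140.00, 30.00).
hole: A = −(51 × 19) = -969.00, centroid at (223.50, 35.50).
ΣA = 15831.00 in², ΣAx̄ = 2135428.50 in³, ΣAȳ = 469600.50 in³.
x̄ = 2135428.50/15831.00 = 134.89 in; ȳ = 469600.50/15831.00 = 29.66 in.

x̄ = 134.89 in, ȳ = 29.66 in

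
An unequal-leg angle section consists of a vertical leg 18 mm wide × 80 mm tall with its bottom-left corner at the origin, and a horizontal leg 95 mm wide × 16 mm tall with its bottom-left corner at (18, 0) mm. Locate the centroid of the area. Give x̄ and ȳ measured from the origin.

vertical leg: A = 18 × 80 = 1440.00, centroid at (9.00, 40.00).
horizontal leg: A = 95 × 16 = 1520.00, centroid at (65.50, 8.00).
ΣA = 2960.00 mm², ΣAx̄ = 112520.00 mm³, ΣAȳ = 69760.00 mm³.
x̄ = 112520.00/2960.00 = 38.01 mm; ȳ = 69760.00/2960.00 = 23.57 mm.

x̄ = 38.01 mm, ȳ = 23.57 mm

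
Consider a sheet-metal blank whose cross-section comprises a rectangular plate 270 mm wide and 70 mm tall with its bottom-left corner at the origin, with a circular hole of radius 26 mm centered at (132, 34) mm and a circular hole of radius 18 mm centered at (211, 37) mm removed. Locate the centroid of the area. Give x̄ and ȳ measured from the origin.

Part | A | x̄ᵢ | ȳᵢ | A·x̄ᵢ | A·ȳᵢ
plate | 18900.00 | 135.00 | 35.00 | 2551500.00 | 661500.00
hole 1 | -2123.72 | 132.00 | 34.00 | -280330.60 | -72206.37
hole 2 | -1017.88 | 211.00 | 37.00 | -214771.84 | -37661.41
Σ | 15758.41 |  |  | 2056397.56 | 551632.22
x̄ = 2056397.56 / 15758.41 = 130.50 mm
ȳ = 551632.22 / 15758.41 = 35.01 mm

x̄ = 130.50 mm, ȳ = 35.01 mm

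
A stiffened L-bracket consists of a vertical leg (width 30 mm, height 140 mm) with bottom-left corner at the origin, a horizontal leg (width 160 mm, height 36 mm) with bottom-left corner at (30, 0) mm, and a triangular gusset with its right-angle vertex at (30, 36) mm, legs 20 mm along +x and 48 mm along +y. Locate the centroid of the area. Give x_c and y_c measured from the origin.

x_c = 68.41 mm, y_c = 40.48 mm

Part | A | x̄ᵢ | ȳᵢ | A·x̄ᵢ | A·ȳᵢ
vertical leg | 4200.00 | 15.00 | 70.00 | 63000.00 | 294000.00
horizontal leg | 5760.00 | 110.00 | 18.00 | 633600.00 | 103680.00
gusset | 480.00 | 36.67 | 52.00 | 17600.00 | 24960.00
Σ | 10440.00 |  |  | 714200.00 | 422640.00
x_c = 714200.00 / 10440.00 = 68.41 mm
y_c = 422640.00 / 10440.00 = 40.48 mm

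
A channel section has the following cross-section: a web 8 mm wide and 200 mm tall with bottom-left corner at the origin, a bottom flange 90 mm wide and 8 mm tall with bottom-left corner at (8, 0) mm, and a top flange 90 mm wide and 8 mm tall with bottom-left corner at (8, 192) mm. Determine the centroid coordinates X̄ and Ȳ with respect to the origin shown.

X̄ = 27.21 mm, Ȳ = 100.00 mm

web: A = 8 × 200 = 1600.00, centroid at (4.00, 100.00).
bottom flange: A = 90 × 8 = 720.00, centroid at (53.00, 4.00).
top flange: A = 90 × 8 = 720.00, centroid at (53.00, 196.00).
ΣA = 3040.00 mm²
ΣAX̄ = (1600.00)(4.00) + (720.00)(53.00) + (720.00)(53.00) = 82720.00 mm³
ΣAȲ = (1600.00)(100.00) + (720.00)(4.00) + (720.00)(196.00) = 304000.00 mm³
X̄ = 82720.00 / 3040.00 = 27.21 mm
Ȳ = 304000.00 / 3040.00 = 100.00 mm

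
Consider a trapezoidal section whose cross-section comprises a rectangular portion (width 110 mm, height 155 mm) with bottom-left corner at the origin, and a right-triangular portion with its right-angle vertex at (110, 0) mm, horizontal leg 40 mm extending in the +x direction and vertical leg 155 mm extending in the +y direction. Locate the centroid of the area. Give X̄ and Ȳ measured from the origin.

Part | A | x̄ᵢ | ȳᵢ | A·x̄ᵢ | A·ȳᵢ
rectangular portion | 17050.00 | 55.00 | 77.50 | 937750.00 | 1321375.00
triangular portion | 3100.00 | 123.33 | 51.67 | 382333.33 | 160166.67
Σ | 20150.00 |  |  | 1320083.33 | 1481541.67
X̄ = 1320083.33 / 20150.00 = 65.51 mm
Ȳ = 1481541.67 / 20150.00 = 73.53 mm

X̄ = 65.51 mm, Ȳ = 73.53 mm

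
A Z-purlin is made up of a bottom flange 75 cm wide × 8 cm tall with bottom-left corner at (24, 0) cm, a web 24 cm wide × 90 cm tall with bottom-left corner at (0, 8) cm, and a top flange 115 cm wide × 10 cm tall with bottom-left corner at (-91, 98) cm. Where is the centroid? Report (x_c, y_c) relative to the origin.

bottom flange: A = 75 × 8 = 600.00, centroid at (61.50, 4.00).
web: A = 24 × 90 = 2160.00, centroid at (12.00, 53.00).
top flange: A = 115 × 10 = 1150.00, centroid at (-33.50, 103.00).
ΣA = 3910.00 cm², ΣAx_c = 24295.00 cm³, ΣAy_c = 235330.00 cm³.
x_c = 24295.00/3910.00 = 6.21 cm; y_c = 235330.00/3910.00 = 60.19 cm.

x_c = 6.21 cm, y_c = 60.19 cm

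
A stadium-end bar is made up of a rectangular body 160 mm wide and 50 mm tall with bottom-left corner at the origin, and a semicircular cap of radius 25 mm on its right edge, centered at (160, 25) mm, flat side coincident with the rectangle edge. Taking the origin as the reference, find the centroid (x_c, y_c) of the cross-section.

x_c = 89.90 mm, y_c = 25.00 mm

rectangular body: A = 160 × 50 = 8000.00, centroid at (80.00, 25.00).
semicircular end: A = ½π·25² = 981.75, centroid at (170.61, 25.00).
ΣA = 8981.75 mm², ΣAx_c = 807496.30 mm³, ΣAy_c = 224543.69 mm³.
x_c = 807496.30/8981.75 = 89.90 mm; y_c = 224543.69/8981.75 = 25.00 mm.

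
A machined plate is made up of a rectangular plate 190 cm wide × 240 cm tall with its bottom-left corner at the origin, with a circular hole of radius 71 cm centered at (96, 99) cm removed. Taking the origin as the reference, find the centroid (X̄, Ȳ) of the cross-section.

X̄ = 94.47 cm, Ȳ = 131.17 cm

Part | A | x̄ᵢ | ȳᵢ | A·x̄ᵢ | A·ȳᵢ
plate | 45600.00 | 95.00 | 120.00 | 4332000.00 | 5472000.00
hole | -15836.77 | 96.00 | 99.00 | -1520329.78 | -1567840.09
Σ | 29763.23 |  |  | 2811670.22 | 3904159.91
X̄ = 2811670.22 / 29763.23 = 94.47 cm
Ȳ = 3904159.91 / 29763.23 = 131.17 cm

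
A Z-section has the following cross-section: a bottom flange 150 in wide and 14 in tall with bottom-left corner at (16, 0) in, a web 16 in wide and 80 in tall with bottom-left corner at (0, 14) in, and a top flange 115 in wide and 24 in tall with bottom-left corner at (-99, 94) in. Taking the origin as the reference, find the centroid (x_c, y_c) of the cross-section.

x_c = 14.14 in, y_c = 61.30 in

Part | A | x̄ᵢ | ȳᵢ | A·x̄ᵢ | A·ȳᵢ
bottom flange | 2100.00 | 91.00 | 7.00 | 191100.00 | 14700.00
web | 1280.00 | 8.00 | 54.00 | 10240.00 | 69120.00
top flange | 2760.00 | -41.50 | 106.00 | -114540.00 | 292560.00
Σ | 6140.00 |  |  | 86800.00 | 376380.00
x_c = 86800.00 / 6140.00 = 14.14 in
y_c = 376380.00 / 6140.00 = 61.30 in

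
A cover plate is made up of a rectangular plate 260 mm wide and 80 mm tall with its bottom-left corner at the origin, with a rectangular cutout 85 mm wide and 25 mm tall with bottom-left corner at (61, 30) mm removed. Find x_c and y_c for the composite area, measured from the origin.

plate: A = 260 × 80 = 20800.00, centroid at (130.00, 40.00).
hole: A = −(85 × 25) = -2125.00, centroid at (103.50, 42.50).
ΣA = 18675.00 mm²
ΣAx_c = (20800.00)(130.00) + (-2125.00)(103.50) = 2484062.50 mm³
ΣAy_c = (20800.00)(40.00) + (-2125.00)(42.50) = 741687.50 mm³
x_c = 2484062.50 / 18675.00 = 133.02 mm
y_c = 741687.50 / 18675.00 = 39.72 mm

x_c = 133.02 mm, y_c = 39.72 mm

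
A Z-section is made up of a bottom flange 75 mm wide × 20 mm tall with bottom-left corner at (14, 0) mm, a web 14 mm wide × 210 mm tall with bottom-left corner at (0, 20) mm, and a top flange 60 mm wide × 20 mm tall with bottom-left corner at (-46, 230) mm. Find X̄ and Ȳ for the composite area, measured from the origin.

X̄ = 13.94 mm, Ȳ = 118.88 mm

bottom flange: A = 75 × 20 = 1500.00, centroid at (51.50, 10.00).
web: A = 14 × 210 = 2940.00, centroid at (7.00, 125.00).
top flange: A = 60 × 20 = 1200.00, centroid at (-16.00, 240.00).
ΣA = 5640.00 mm², ΣAX̄ = 78630.00 mm³, ΣAȲ = 670500.00 mm³.
X̄ = 78630.00/5640.00 = 13.94 mm; Ȳ = 670500.00/5640.00 = 118.88 mm.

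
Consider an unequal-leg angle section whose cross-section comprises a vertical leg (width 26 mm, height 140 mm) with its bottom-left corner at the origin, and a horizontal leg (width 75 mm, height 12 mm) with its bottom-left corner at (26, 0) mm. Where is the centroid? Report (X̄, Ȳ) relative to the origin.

Part | A | x̄ᵢ | ȳᵢ | A·x̄ᵢ | A·ȳᵢ
vertical leg | 3640.00 | 13.00 | 70.00 | 47320.00 | 254800.00
horizontal leg | 900.00 | 63.50 | 6.00 | 57150.00 | 5400.00
Σ | 4540.00 |  |  | 104470.00 | 260200.00
X̄ = 104470.00 / 4540.00 = 23.01 mm
Ȳ = 260200.00 / 4540.00 = 57.31 mm

X̄ = 23.01 mm, Ȳ = 57.31 mm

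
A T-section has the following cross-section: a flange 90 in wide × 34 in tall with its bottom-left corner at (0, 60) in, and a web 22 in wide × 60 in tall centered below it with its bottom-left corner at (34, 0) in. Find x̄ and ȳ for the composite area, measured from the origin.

web: A = 22 × 60 = 1320.00, centroid at (45.00, 30.00).
flange: A = 90 × 34 = 3060.00, centroid at (45.00, 77.00).
ΣA = 4380.00 in², ΣAx̄ = 197100.00 in³, ΣAȳ = 275220.00 in³.
x̄ = 197100.00/4380.00 = 45.00 in; ȳ = 275220.00/4380.00 = 62.84 in.

x̄ = 45.00 in, ȳ = 62.84 in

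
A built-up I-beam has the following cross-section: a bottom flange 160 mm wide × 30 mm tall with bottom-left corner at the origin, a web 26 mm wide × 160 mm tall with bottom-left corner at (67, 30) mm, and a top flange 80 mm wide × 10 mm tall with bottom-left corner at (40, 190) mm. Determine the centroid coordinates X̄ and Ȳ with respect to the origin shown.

X̄ = 80.00 mm, Ȳ = 70.25 mm

bottom flange: A = 160 × 30 = 4800.00, centroid at (80.00, 15.00).
web: A = 26 × 160 = 4160.00, centroid at (80.00, 110.00).
top flange: A = 80 × 10 = 800.00, centroid at (80.00, 195.00).
ΣA = 9760.00 mm², ΣAX̄ = 780800.00 mm³, ΣAȲ = 685600.00 mm³.
X̄ = 780800.00/9760.00 = 80.00 mm; Ȳ = 685600.00/9760.00 = 70.25 mm.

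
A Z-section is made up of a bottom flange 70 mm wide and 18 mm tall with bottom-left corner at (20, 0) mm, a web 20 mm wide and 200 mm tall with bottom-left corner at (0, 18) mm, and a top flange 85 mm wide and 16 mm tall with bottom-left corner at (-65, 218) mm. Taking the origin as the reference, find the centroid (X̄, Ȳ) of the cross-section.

X̄ = 11.89 mm, Ȳ = 119.44 mm

Part | A | x̄ᵢ | ȳᵢ | A·x̄ᵢ | A·ȳᵢ
bottom flange | 1260.00 | 55.00 | 9.00 | 69300.00 | 11340.00
web | 4000.00 | 10.00 | 118.00 | 40000.00 | 472000.00
top flange | 1360.00 | -22.50 | 226.00 | -30600.00 | 307360.00
Σ | 6620.00 |  |  | 78700.00 | 790700.00
X̄ = 78700.00 / 6620.00 = 11.89 mm
Ȳ = 790700.00 / 6620.00 = 119.44 mm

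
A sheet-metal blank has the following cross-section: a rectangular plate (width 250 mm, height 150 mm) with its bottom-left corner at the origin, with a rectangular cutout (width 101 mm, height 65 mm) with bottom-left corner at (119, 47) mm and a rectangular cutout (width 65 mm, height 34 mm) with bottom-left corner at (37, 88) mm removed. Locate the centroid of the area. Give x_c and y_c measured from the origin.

plate: A = 250 × 150 = 37500.00, centroid at (125.00, 75.00).
hole 1: A = −(101 × 65) = -6565.00, centroid at (169.50, 79.50).
hole 2: A = −(65 × 34) = -2210.00, centroid at (69.50, 105.00).
ΣA = 28725.00 mm²
ΣAx_c = (37500.00)(125.00) + (-6565.00)(169.50) + (-2210.00)(69.50) = 3421137.50 mm³
ΣAy_c = (37500.00)(75.00) + (-6565.00)(79.50) + (-2210.00)(105.00) = 2058532.50 mm³
x_c = 3421137.50 / 28725.00 = 119.10 mm
y_c = 2058532.50 / 28725.00 = 71.66 mm

x_c = 119.10 mm, y_c = 71.66 mm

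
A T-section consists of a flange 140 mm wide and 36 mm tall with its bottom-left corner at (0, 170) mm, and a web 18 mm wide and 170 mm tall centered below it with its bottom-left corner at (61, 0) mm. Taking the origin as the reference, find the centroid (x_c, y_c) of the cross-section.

web: A = 18 × 170 = 3060.00, centroid at (70.00, 85.00).
flange: A = 140 × 36 = 5040.00, centroid at (70.00, 188.00).
ΣA = 8100.00 mm²
ΣAx_c = (3060.00)(70.00) + (5040.00)(70.00) = 567000.00 mm³
ΣAy_c = (3060.00)(85.00) + (5040.00)(188.00) = 1207620.00 mm³
x_c = 567000.00 / 8100.00 = 70.00 mm
y_c = 1207620.00 / 8100.00 = 149.09 mm

x_c = 70.00 mm, y_c = 149.09 mm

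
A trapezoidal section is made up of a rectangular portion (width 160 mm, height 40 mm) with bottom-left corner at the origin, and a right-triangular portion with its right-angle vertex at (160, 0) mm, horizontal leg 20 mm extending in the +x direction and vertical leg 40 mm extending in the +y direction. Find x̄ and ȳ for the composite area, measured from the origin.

x̄ = 85.10 mm, ȳ = 19.61 mm

Part | A | x̄ᵢ | ȳᵢ | A·x̄ᵢ | A·ȳᵢ
rectangular portion | 6400.00 | 80.00 | 20.00 | 512000.00 | 128000.00
triangular portion | 400.00 | 166.67 | 13.33 | 66666.67 | 5333.33
Σ | 6800.00 |  |  | 578666.67 | 133333.33
x̄ = 578666.67 / 6800.00 = 85.10 mm
ȳ = 133333.33 / 6800.00 = 19.61 mm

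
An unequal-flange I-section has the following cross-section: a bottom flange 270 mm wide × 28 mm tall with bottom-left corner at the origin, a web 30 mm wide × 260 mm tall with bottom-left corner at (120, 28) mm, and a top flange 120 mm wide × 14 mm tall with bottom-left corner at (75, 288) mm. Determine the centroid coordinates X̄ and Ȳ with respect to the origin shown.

bottom flange: A = 270 × 28 = 7560.00, centroid at (135.00, 14.00).
web: A = 30 × 260 = 7800.00, centroid at (135.00, 158.00).
top flange: A = 120 × 14 = 1680.00, centroid at (135.00, 295.00).
ΣA = 17040.00 mm²
ΣAX̄ = (7560.00)(135.00) + (7800.00)(135.00) + (1680.00)(135.00) = 2300400.00 mm³
ΣAȲ = (7560.00)(14.00) + (7800.00)(158.00) + (1680.00)(295.00) = 1833840.00 mm³
X̄ = 2300400.00 / 17040.00 = 135.00 mm
Ȳ = 1833840.00 / 17040.00 = 107.62 mm

X̄ = 135.00 mm, Ȳ = 107.62 mm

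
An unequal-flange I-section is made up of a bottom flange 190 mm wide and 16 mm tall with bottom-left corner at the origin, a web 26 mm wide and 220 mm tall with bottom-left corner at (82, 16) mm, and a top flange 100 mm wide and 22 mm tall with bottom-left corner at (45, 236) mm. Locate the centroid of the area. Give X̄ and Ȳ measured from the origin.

bottom flange: A = 190 × 16 = 3040.00, centroid at (95.00, 8.00).
web: A = 26 × 220 = 5720.00, centroid at (95.00, 126.00).
top flange: A = 100 × 22 = 2200.00, centroid at (95.00, 247.00).
ΣA = 10960.00 mm², ΣAX̄ = 1041200.00 mm³, ΣAȲ = 1288440.00 mm³.
X̄ = 1041200.00/10960.00 = 95.00 mm; Ȳ = 1288440.00/10960.00 = 117.56 mm.

X̄ = 95.00 mm, Ȳ = 117.56 mm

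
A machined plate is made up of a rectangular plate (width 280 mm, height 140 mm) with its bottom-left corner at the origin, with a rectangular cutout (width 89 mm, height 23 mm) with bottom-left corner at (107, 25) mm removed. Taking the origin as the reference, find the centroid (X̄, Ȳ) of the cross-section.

X̄ = 139.37 mm, Ȳ = 71.85 mm

plate: A = 280 × 140 = 39200.00, centroid at (140.00, 70.00).
hole: A = −(89 × 23) = -2047.00, centroid at (151.50, 36.50).
ΣA = 37153.00 mm²
ΣAX̄ = (39200.00)(140.00) + (-2047.00)(151.50) = 5177879.50 mm³
ΣAȲ = (39200.00)(70.00) + (-2047.00)(36.50) = 2669284.50 mm³
X̄ = 5177879.50 / 37153.00 = 139.37 mm
Ȳ = 2669284.50 / 37153.00 = 71.85 mm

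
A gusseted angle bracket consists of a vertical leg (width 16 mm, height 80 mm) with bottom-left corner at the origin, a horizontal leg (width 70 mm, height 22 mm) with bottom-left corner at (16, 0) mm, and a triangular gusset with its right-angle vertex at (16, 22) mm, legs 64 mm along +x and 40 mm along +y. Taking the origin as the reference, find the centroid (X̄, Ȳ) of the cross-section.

X̄ = 33.31 mm, Ȳ = 27.65 mm

Part | A | x̄ᵢ | ȳᵢ | A·x̄ᵢ | A·ȳᵢ
vertical leg | 1280.00 | 8.00 | 40.00 | 10240.00 | 51200.00
horizontal leg | 1540.00 | 51.00 | 11.00 | 78540.00 | 16940.00
gusset | 1280.00 | 37.33 | 35.33 | 47786.67 | 45226.67
Σ | 4100.00 |  |  | 136566.67 | 113366.67
X̄ = 136566.67 / 4100.00 = 33.31 mm
Ȳ = 113366.67 / 4100.00 = 27.65 mm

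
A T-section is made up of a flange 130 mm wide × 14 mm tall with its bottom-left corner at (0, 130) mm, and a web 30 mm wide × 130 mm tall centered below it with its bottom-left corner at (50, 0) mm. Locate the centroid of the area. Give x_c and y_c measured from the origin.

Part | A | x̄ᵢ | ȳᵢ | A·x̄ᵢ | A·ȳᵢ
web | 3900.00 | 65.00 | 65.00 | 253500.00 | 253500.00
flange | 1820.00 | 65.00 | 137.00 | 118300.00 | 249340.00
Σ | 5720.00 |  |  | 371800.00 | 502840.00
x_c = 371800.00 / 5720.00 = 65.00 mm
y_c = 502840.00 / 5720.00 = 87.91 mm

x_c = 65.00 mm, y_c = 87.91 mm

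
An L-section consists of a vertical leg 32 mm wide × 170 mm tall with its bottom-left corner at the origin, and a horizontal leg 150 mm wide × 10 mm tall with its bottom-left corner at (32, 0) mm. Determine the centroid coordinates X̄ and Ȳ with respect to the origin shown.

vertical leg: A = 32 × 170 = 5440.00, centroid at (16.00, 85.00).
horizontal leg: A = 150 × 10 = 1500.00, centroid at (107.00, 5.00).
ΣA = 6940.00 mm², ΣAX̄ = 247540.00 mm³, ΣAȲ = 469900.00 mm³.
X̄ = 247540.00/6940.00 = 35.67 mm; Ȳ = 469900.00/6940.00 = 67.71 mm.

X̄ = 35.67 mm, Ȳ = 67.71 mm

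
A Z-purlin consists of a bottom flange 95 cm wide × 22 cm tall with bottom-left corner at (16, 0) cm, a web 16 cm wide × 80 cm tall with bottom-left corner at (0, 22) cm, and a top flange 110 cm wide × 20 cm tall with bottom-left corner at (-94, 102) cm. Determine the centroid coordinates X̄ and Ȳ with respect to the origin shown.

bottom flange: A = 95 × 22 = 2090.00, centroid at (63.50, 11.00).
web: A = 16 × 80 = 1280.00, centroid at (8.00, 62.00).
top flange: A = 110 × 20 = 2200.00, centroid at (-39.00, 112.00).
ΣA = 5570.00 cm²
ΣAX̄ = (2090.00)(63.50) + (1280.00)(8.00) + (2200.00)(-39.00) = 57155.00 cm³
ΣAȲ = (2090.00)(11.00) + (1280.00)(62.00) + (2200.00)(112.00) = 348750.00 cm³
X̄ = 57155.00 / 5570.00 = 10.26 cm
Ȳ = 348750.00 / 5570.00 = 62.61 cm

X̄ = 10.26 cm, Ȳ = 62.61 cm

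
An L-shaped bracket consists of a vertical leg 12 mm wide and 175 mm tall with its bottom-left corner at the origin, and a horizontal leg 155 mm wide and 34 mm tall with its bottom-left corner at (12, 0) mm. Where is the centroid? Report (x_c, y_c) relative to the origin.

x_c = 65.71 mm, y_c = 37.09 mm

Part | A | x̄ᵢ | ȳᵢ | A·x̄ᵢ | A·ȳᵢ
vertical leg | 2100.00 | 6.00 | 87.50 | 12600.00 | 183750.00
horizontal leg | 5270.00 | 89.50 | 17.00 | 471665.00 | 89590.00
Σ | 7370.00 |  |  | 484265.00 | 273340.00
x_c = 484265.00 / 7370.00 = 65.71 mm
y_c = 273340.00 / 7370.00 = 37.09 mm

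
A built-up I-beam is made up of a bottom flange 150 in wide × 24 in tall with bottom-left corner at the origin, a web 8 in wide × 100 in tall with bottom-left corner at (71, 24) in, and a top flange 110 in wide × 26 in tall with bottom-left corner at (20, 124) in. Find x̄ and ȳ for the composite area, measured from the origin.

x̄ = 75.00 in, ȳ = 68.07 in

bottom flange: A = 150 × 24 = 3600.00, centroid at (75.00, 12.00).
web: A = 8 × 100 = 800.00, centroid at (75.00, 74.00).
top flange: A = 110 × 26 = 2860.00, centroid at (75.00, 137.00).
ΣA = 7260.00 in², ΣAx̄ = 544500.00 in³, ΣAȳ = 494220.00 in³.
x̄ = 544500.00/7260.00 = 75.00 in; ȳ = 494220.00/7260.00 = 68.07 in.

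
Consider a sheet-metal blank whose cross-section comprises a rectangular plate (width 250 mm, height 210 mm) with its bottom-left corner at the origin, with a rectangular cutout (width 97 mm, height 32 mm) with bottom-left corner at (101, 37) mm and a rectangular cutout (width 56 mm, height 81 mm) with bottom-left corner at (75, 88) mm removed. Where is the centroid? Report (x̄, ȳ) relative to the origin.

plate: A = 250 × 210 = 52500.00, centroid at (125.00, 105.00).
hole 1: A = −(97 × 32) = -3104.00, centroid at (149.50, 53.00).
hole 2: A = −(56 × 81) = -4536.00, centroid at (103.00, 128.50).
ΣA = 44860.00 mm²
ΣAx̄ = (52500.00)(125.00) + (-3104.00)(149.50) + (-4536.00)(103.00) = 5631244.00 mm³
ΣAȳ = (52500.00)(105.00) + (-3104.00)(53.00) + (-4536.00)(128.50) = 4765112.00 mm³
x̄ = 5631244.00 / 44860.00 = 125.53 mm
ȳ = 4765112.00 / 44860.00 = 106.22 mm

x̄ = 125.53 mm, ȳ = 106.22 mm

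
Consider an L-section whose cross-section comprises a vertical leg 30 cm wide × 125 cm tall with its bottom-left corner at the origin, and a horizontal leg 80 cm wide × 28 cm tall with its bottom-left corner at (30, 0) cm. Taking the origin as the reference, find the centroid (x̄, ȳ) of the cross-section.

vertical leg: A = 30 × 125 = 3750.00, centroid at (15.00, 62.50).
horizontal leg: A = 80 × 28 = 2240.00, centroid at (70.00, 14.00).
ΣA = 5990.00 cm², ΣAx̄ = 213050.00 cm³, ΣAȳ = 265735.00 cm³.
x̄ = 213050.00/5990.00 = 35.57 cm; ȳ = 265735.00/5990.00 = 44.36 cm.

x̄ = 35.57 cm, ȳ = 44.36 cm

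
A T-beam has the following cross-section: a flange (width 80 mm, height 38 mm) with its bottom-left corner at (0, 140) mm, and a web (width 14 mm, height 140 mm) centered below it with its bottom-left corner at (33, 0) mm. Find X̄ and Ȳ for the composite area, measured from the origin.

web: A = 14 × 140 = 1960.00, centroid at (40.00, 70.00).
flange: A = 80 × 38 = 3040.00, centroid at (40.00, 159.00).
ΣA = 5000.00 mm², ΣAX̄ = 200000.00 mm³, ΣAȲ = 620560.00 mm³.
X̄ = 200000.00/5000.00 = 40.00 mm; Ȳ = 620560.00/5000.00 = 124.11 mm.

X̄ = 40.00 mm, Ȳ = 124.11 mm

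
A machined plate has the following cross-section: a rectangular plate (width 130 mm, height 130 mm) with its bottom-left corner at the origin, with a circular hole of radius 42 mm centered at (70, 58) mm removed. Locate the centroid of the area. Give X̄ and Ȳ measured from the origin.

X̄ = 62.56 mm, Ȳ = 68.42 mm

plate: A = 130 × 130 = 16900.00, centroid at (65.00, 65.00).
hole: A = −π·42² = -5541.77, centroid at (70.00, 58.00).
ΣA = 11358.23 mm², ΣAX̄ = 710576.14 mm³, ΣAȲ = 777077.37 mm³.
X̄ = 710576.14/11358.23 = 62.56 mm; Ȳ = 777077.37/11358.23 = 68.42 mm.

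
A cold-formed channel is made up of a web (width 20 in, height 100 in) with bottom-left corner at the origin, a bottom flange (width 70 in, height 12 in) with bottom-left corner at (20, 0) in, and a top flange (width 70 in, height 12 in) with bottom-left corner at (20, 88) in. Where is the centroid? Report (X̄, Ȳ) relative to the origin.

X̄ = 30.54 in, Ȳ = 50.00 in

Part | A | x̄ᵢ | ȳᵢ | A·x̄ᵢ | A·ȳᵢ
web | 2000.00 | 10.00 | 50.00 | 20000.00 | 100000.00
bottom flange | 840.00 | 55.00 | 6.00 | 46200.00 | 5040.00
top flange | 840.00 | 55.00 | 94.00 | 46200.00 | 78960.00
Σ | 3680.00 |  |  | 112400.00 | 184000.00
X̄ = 112400.00 / 3680.00 = 30.54 in
Ȳ = 184000.00 / 3680.00 = 50.00 in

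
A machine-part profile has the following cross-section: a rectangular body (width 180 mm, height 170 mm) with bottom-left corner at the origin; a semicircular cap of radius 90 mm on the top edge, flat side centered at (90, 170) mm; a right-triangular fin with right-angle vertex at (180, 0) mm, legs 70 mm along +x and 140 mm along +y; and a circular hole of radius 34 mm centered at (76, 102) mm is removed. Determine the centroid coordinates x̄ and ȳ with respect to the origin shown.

rectangular body: A = 180 × 170 = 30600.00, centroid at (90.00, 85.00).
semicircular top: A = ½π·90² = 12723.45, centroid at (90.00, 208.20).
triangular fin: A = ½·70·140 = 4900.00, centroid at (203.33, 46.67).
hole: A = −π·34² = -3631.68, centroid at (76.00, 102.00).
ΣA = 44591.77 mm²
ΣAx̄ = (30600.00)(90.00) + (12723.45)(90.00) + (4900.00)(203.33) + (-3631.68)(76.00) = 4619436.09 mm³
ΣAȳ = (30600.00)(85.00) + (12723.45)(208.20) + (4900.00)(46.67) + (-3631.68)(102.00) = 5108221.74 mm³
x̄ = 4619436.09 / 44591.77 = 103.59 mm
ȳ = 5108221.74 / 44591.77 = 114.56 mm

x̄ = 103.59 mm, ȳ = 114.56 mm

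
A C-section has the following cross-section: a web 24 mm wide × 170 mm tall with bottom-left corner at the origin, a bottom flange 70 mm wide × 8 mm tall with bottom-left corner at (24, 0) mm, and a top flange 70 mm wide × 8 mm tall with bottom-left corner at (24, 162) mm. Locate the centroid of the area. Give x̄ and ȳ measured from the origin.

web: A = 24 × 170 = 4080.00, centroid at (12.00, 85.00).
bottom flange: A = 70 × 8 = 560.00, centroid at (59.00, 4.00).
top flange: A = 70 × 8 = 560.00, centroid at (59.00, 166.00).
ΣA = 5200.00 mm²
ΣAx̄ = (4080.00)(12.00) + (560.00)(59.00) + (560.00)(59.00) = 115040.00 mm³
ΣAȳ = (4080.00)(85.00) + (560.00)(4.00) + (560.00)(166.00) = 442000.00 mm³
x̄ = 115040.00 / 5200.00 = 22.12 mm
ȳ = 442000.00 / 5200.00 = 85.00 mm

x̄ = 22.12 mm, ȳ = 85.00 mm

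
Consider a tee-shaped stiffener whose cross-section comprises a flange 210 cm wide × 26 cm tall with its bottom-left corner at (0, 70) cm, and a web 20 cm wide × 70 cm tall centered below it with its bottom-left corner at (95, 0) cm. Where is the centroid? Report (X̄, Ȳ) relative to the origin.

Part | A | x̄ᵢ | ȳᵢ | A·x̄ᵢ | A·ȳᵢ
web | 1400.00 | 105.00 | 35.00 | 147000.00 | 49000.00
flange | 5460.00 | 105.00 | 83.00 | 573300.00 | 453180.00
Σ | 6860.00 |  |  | 720300.00 | 502180.00
X̄ = 720300.00 / 6860.00 = 105.00 cm
Ȳ = 502180.00 / 6860.00 = 73.20 cm

X̄ = 105.00 cm, Ȳ = 73.20 cm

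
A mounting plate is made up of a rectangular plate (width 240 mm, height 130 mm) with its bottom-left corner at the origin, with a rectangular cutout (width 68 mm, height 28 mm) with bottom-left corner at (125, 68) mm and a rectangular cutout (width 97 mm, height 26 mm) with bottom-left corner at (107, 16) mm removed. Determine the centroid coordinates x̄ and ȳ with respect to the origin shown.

plate: A = 240 × 130 = 31200.00, centroid at (120.00, 65.00).
hole 1: A = −(68 × 28) = -1904.00, centroid at (159.00, 82.00).
hole 2: A = −(97 × 26) = -2522.00, centroid at (155.50, 29.00).
ΣA = 26774.00 mm²
ΣAx̄ = (31200.00)(120.00) + (-1904.00)(159.00) + (-2522.00)(155.50) = 3049093.00 mm³
ΣAȳ = (31200.00)(65.00) + (-1904.00)(82.00) + (-2522.00)(29.00) = 1798734.00 mm³
x̄ = 3049093.00 / 26774.00 = 113.88 mm
ȳ = 1798734.00 / 26774.00 = 67.18 mm

x̄ = 113.88 mm, ȳ = 67.18 mm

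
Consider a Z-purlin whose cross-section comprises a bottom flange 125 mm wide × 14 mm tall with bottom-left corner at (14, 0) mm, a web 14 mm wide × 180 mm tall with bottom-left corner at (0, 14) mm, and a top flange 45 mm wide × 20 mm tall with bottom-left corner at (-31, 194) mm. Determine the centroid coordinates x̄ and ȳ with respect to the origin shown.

x̄ = 27.83 mm, ȳ = 88.57 mm

bottom flange: A = 125 × 14 = 1750.00, centroid at (76.50, 7.00).
web: A = 14 × 180 = 2520.00, centroid at (7.00, 104.00).
top flange: A = 45 × 20 = 900.00, centroid at (-8.50, 204.00).
ΣA = 5170.00 mm², ΣAx̄ = 143865.00 mm³, ΣAȳ = 457930.00 mm³.
x̄ = 143865.00/5170.00 = 27.83 mm; ȳ = 457930.00/5170.00 = 88.57 mm.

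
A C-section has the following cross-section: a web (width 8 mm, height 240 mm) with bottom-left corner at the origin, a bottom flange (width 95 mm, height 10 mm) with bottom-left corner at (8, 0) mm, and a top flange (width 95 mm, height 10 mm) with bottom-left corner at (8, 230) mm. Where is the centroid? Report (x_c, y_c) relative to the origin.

x_c = 29.62 mm, y_c = 120.00 mm

web: A = 8 × 240 = 1920.00, centroid at (4.00, 120.00).
bottom flange: A = 95 × 10 = 950.00, centroid at (55.50, 5.00).
top flange: A = 95 × 10 = 950.00, centroid at (55.50, 235.00).
ΣA = 3820.00 mm²
ΣAx_c = (1920.00)(4.00) + (950.00)(55.50) + (950.00)(55.50) = 113130.00 mm³
ΣAy_c = (1920.00)(120.00) + (950.00)(5.00) + (950.00)(235.00) = 458400.00 mm³
x_c = 113130.00 / 3820.00 = 29.62 mm
y_c = 458400.00 / 3820.00 = 120.00 mm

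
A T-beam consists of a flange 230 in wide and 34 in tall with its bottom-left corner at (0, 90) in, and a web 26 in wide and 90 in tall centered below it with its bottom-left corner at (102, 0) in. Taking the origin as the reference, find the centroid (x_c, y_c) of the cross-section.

Part | A | x̄ᵢ | ȳᵢ | A·x̄ᵢ | A·ȳᵢ
web | 2340.00 | 115.00 | 45.00 | 269100.00 | 105300.00
flange | 7820.00 | 115.00 | 107.00 | 899300.00 | 836740.00
Σ | 10160.00 |  |  | 1168400.00 | 942040.00
x_c = 1168400.00 / 10160.00 = 115.00 in
y_c = 942040.00 / 10160.00 = 92.72 in

x_c = 115.00 in, y_c = 92.72 in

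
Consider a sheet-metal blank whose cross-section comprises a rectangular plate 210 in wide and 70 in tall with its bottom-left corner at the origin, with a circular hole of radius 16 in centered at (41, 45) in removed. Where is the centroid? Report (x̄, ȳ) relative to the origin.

x̄ = 108.70 in, ȳ = 34.42 in

plate: A = 210 × 70 = 14700.00, centroid at (105.00, 35.00).
hole: A = −π·16² = -804.25, centroid at (41.00, 45.00).
ΣA = 13895.75 in², ΣAx̄ = 1510525.84 in³, ΣAȳ = 478308.85 in³.
x̄ = 1510525.84/13895.75 = 108.70 in; ȳ = 478308.85/13895.75 = 34.42 in.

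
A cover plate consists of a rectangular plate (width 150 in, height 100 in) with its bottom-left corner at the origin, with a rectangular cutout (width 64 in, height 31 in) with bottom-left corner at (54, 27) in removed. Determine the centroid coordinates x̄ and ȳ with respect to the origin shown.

plate: A = 150 × 100 = 15000.00, centroid at (75.00, 50.00).
hole: A = −(64 × 31) = -1984.00, centroid at (86.00, 42.50).
ΣA = 13016.00 in²
ΣAx̄ = (15000.00)(75.00) + (-1984.00)(86.00) = 954376.00 in³
ΣAȳ = (15000.00)(50.00) + (-1984.00)(42.50) = 665680.00 in³
x̄ = 954376.00 / 13016.00 = 73.32 in
ȳ = 665680.00 / 13016.00 = 51.14 in

x̄ = 73.32 in, ȳ = 51.14 in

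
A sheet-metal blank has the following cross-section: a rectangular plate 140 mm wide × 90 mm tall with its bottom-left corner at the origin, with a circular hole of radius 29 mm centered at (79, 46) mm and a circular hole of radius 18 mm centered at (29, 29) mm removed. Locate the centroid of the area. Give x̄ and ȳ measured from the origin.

x̄ = 72.01 mm, ȳ = 46.53 mm

plate: A = 140 × 90 = 12600.00, centroid at (70.00, 45.00).
hole 1: A = −π·29² = -2642.08, centroid at (79.00, 46.00).
hole 2: A = −π·18² = -1017.88, centroid at (29.00, 29.00).
ΣA = 8940.04 mm², ΣAx̄ = 643757.32 mm³, ΣAȳ = 415945.94 mm³.
x̄ = 643757.32/8940.04 = 72.01 mm; ȳ = 415945.94/8940.04 = 46.53 mm.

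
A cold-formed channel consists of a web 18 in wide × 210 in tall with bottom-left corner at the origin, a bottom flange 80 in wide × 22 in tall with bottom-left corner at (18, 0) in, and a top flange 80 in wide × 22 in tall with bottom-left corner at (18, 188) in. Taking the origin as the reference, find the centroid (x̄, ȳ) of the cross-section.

x̄ = 32.63 in, ȳ = 105.00 in

web: A = 18 × 210 = 3780.00, centroid at (9.00, 105.00).
bottom flange: A = 80 × 22 = 1760.00, centroid at (58.00, 11.00).
top flange: A = 80 × 22 = 1760.00, centroid at (58.00, 199.00).
ΣA = 7300.00 in²
ΣAx̄ = (3780.00)(9.00) + (1760.00)(58.00) + (1760.00)(58.00) = 238180.00 in³
ΣAȳ = (3780.00)(105.00) + (1760.00)(11.00) + (1760.00)(199.00) = 766500.00 in³
x̄ = 238180.00 / 7300.00 = 32.63 in
ȳ = 766500.00 / 7300.00 = 105.00 in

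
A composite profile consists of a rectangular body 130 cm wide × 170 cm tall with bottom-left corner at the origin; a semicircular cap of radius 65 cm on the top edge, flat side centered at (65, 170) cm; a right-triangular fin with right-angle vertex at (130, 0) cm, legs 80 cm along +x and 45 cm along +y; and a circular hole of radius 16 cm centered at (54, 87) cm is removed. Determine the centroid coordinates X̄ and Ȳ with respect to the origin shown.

Part | A | x̄ᵢ | ȳᵢ | A·x̄ᵢ | A·ȳᵢ
rectangular body | 22100.00 | 65.00 | 85.00 | 1436500.00 | 1878500.00
semicircular top | 6636.61 | 65.00 | 197.59 | 431379.94 | 1311307.80
triangular fin | 1800.00 | 156.67 | 15.00 | 282000.00 | 27000.00
hole | -804.25 | 54.00 | 87.00 | -43429.38 | -69969.55
Σ | 29732.37 |  |  | 2106450.56 | 3146838.24
X̄ = 2106450.56 / 29732.37 = 70.85 cm
Ȳ = 3146838.24 / 29732.37 = 105.84 cm

X̄ = 70.85 cm, Ȳ = 105.84 cm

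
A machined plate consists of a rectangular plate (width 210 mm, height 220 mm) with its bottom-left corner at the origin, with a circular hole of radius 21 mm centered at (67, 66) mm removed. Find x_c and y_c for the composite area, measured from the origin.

plate: A = 210 × 220 = 46200.00, centroid at (105.00, 110.00).
hole: A = −π·21² = -1385.44, centroid at (67.00, 66.00).
ΣA = 44814.56 mm²
ΣAx_c = (46200.00)(105.00) + (-1385.44)(67.00) = 4758175.36 mm³
ΣAy_c = (46200.00)(110.00) + (-1385.44)(66.00) = 4990560.80 mm³
x_c = 4758175.36 / 44814.56 = 106.17 mm
y_c = 4990560.80 / 44814.56 = 111.36 mm

x_c = 106.17 mm, y_c = 111.36 mm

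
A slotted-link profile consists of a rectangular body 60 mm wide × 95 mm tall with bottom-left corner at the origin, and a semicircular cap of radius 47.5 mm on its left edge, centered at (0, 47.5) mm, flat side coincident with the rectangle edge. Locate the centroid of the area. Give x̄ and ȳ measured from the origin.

x̄ = 10.77 mm, ȳ = 47.50 mm

rectangular body: A = 60 × 95 = 5700.00, centroid at (30.00, 47.50).
semicircular end: A = ½π·47.5² = 3544.11, centroid at (-20.16, 47.50).
ΣA = 9244.11 mm²
ΣAx̄ = (5700.00)(30.00) + (3544.11)(-20.16) = 99552.08 mm³
ΣAȳ = (5700.00)(47.50) + (3544.11)(47.50) = 439095.19 mm³
x̄ = 99552.08 / 9244.11 = 10.77 mm
ȳ = 439095.19 / 9244.11 = 47.50 mm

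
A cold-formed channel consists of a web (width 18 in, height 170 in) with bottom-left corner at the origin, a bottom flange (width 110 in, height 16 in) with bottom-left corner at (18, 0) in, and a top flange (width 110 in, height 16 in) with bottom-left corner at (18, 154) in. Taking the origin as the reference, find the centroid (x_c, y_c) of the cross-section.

x_c = 43.24 in, y_c = 85.00 in

web: A = 18 × 170 = 3060.00, centroid at (9.00, 85.00).
bottom flange: A = 110 × 16 = 1760.00, centroid at (73.00, 8.00).
top flange: A = 110 × 16 = 1760.00, centroid at (73.00, 162.00).
ΣA = 6580.00 in²
ΣAx_c = (3060.00)(9.00) + (1760.00)(73.00) + (1760.00)(73.00) = 284500.00 in³
ΣAy_c = (3060.00)(85.00) + (1760.00)(8.00) + (1760.00)(162.00) = 559300.00 in³
x_c = 284500.00 / 6580.00 = 43.24 in
y_c = 559300.00 / 6580.00 = 85.00 in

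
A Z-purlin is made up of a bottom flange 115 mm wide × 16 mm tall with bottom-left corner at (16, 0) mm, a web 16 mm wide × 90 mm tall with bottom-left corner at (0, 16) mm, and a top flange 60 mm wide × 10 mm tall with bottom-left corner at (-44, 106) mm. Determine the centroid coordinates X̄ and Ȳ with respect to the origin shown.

Part | A | x̄ᵢ | ȳᵢ | A·x̄ᵢ | A·ȳᵢ
bottom flange | 1840.00 | 73.50 | 8.00 | 135240.00 | 14720.00
web | 1440.00 | 8.00 | 61.00 | 11520.00 | 87840.00
top flange | 600.00 | -14.00 | 111.00 | -8400.00 | 66600.00
Σ | 3880.00 |  |  | 138360.00 | 169160.00
X̄ = 138360.00 / 3880.00 = 35.66 mm
Ȳ = 169160.00 / 3880.00 = 43.60 mm

X̄ = 35.66 mm, Ȳ = 43.60 mm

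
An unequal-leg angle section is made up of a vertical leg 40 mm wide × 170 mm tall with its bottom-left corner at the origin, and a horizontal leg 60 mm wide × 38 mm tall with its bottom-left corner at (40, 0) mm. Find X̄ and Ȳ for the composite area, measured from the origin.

X̄ = 32.56 mm, Ȳ = 68.43 mm

vertical leg: A = 40 × 170 = 6800.00, centroid at (20.00, 85.00).
horizontal leg: A = 60 × 38 = 2280.00, centroid at (70.00, 19.00).
ΣA = 9080.00 mm²
ΣAX̄ = (6800.00)(20.00) + (2280.00)(70.00) = 295600.00 mm³
ΣAȲ = (6800.00)(85.00) + (2280.00)(19.00) = 621320.00 mm³
X̄ = 295600.00 / 9080.00 = 32.56 mm
Ȳ = 621320.00 / 9080.00 = 68.43 mm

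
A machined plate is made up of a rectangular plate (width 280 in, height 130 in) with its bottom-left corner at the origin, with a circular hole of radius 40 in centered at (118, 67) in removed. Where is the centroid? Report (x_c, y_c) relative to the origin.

Part | A | x̄ᵢ | ȳᵢ | A·x̄ᵢ | A·ȳᵢ
plate | 36400.00 | 140.00 | 65.00 | 5096000.00 | 2366000.00
hole | -5026.55 | 118.00 | 67.00 | -593132.69 | -336778.73
Σ | 31373.45 |  |  | 4502867.31 | 2029221.27
x_c = 4502867.31 / 31373.45 = 143.52 in
y_c = 2029221.27 / 31373.45 = 64.68 in

x_c = 143.52 in, y_c = 64.68 in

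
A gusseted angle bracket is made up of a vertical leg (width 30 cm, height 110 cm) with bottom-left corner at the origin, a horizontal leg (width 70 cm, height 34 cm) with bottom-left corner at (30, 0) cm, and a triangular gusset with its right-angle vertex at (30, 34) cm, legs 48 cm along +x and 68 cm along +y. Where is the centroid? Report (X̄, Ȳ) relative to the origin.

Part | A | x̄ᵢ | ȳᵢ | A·x̄ᵢ | A·ȳᵢ
vertical leg | 3300.00 | 15.00 | 55.00 | 49500.00 | 181500.00
horizontal leg | 2380.00 | 65.00 | 17.00 | 154700.00 | 40460.00
gusset | 1632.00 | 46.00 | 56.67 | 75072.00 | 92480.00
Σ | 7312.00 |  |  | 279272.00 | 314440.00
X̄ = 279272.00 / 7312.00 = 38.19 cm
Ȳ = 314440.00 / 7312.00 = 43.00 cm

X̄ = 38.19 cm, Ȳ = 43.00 cm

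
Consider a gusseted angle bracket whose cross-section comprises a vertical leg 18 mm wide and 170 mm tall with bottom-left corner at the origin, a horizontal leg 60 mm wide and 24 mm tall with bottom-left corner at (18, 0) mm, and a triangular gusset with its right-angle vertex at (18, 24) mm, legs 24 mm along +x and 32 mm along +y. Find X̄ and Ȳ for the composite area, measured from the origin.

X̄ = 21.84 mm, Ȳ = 59.52 mm

Part | A | x̄ᵢ | ȳᵢ | A·x̄ᵢ | A·ȳᵢ
vertical leg | 3060.00 | 9.00 | 85.00 | 27540.00 | 260100.00
horizontal leg | 1440.00 | 48.00 | 12.00 | 69120.00 | 17280.00
gusset | 384.00 | 26.00 | 34.67 | 9984.00 | 13312.00
Σ | 4884.00 |  |  | 106644.00 | 290692.00
X̄ = 106644.00 / 4884.00 = 21.84 mm
Ȳ = 290692.00 / 4884.00 = 59.52 mm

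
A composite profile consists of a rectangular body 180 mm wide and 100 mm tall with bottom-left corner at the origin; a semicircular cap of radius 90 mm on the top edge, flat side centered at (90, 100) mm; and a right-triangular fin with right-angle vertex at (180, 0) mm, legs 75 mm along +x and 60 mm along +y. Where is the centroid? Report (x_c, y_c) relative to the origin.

rectangular body: A = 180 × 100 = 18000.00, centroid at (90.00, 50.00).
semicircular top: A = ½π·90² = 12723.45, centroid at (90.00, 138.20).
triangular fin: A = ½·75·60 = 2250.00, centroid at (205.00, 20.00).
ΣA = 32973.45 mm², ΣAx_c = 3226360.52 mm³, ΣAy_c = 2703345.02 mm³.
x_c = 3226360.52/32973.45 = 97.85 mm; y_c = 2703345.02/32973.45 = 81.99 mm.

x_c = 97.85 mm, y_c = 81.99 mm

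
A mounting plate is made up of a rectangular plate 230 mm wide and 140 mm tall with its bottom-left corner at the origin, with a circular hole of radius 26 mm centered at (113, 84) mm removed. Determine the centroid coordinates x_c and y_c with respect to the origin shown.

x_c = 115.14 mm, y_c = 69.01 mm

Part | A | x̄ᵢ | ȳᵢ | A·x̄ᵢ | A·ȳᵢ
plate | 32200.00 | 115.00 | 70.00 | 3703000.00 | 2254000.00
hole | -2123.72 | 113.00 | 84.00 | -239979.98 | -178392.20
Σ | 30076.28 |  |  | 3463020.02 | 2075607.80
x_c = 3463020.02 / 30076.28 = 115.14 mm
y_c = 2075607.80 / 30076.28 = 69.01 mm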